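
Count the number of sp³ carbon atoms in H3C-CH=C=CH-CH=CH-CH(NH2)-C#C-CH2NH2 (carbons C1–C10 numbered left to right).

C1: sp3 ✓
C2: sp2
C3: sp
C4: sp2
C5: sp2
C6: sp2
C7: sp3 ✓
C8: sp
C9: sp
C10: sp3 ✓
C1, C7, C10 → 3 sp3 carbons.

3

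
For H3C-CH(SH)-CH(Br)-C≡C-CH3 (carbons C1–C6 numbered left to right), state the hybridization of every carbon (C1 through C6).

C1 sp3, C2 sp3, C3 sp3, C4 sp, C5 sp, C6 sp3

C1 (4 σ bonds) has steric number 4: sp3.
C2: 4 σ bonds — 4 electron domains, sp3.
C3: 4 σ bonds; 4 regions of electron density → sp3.
C4 (2 σ bonds, plus two π bonds) has steric number 2: sp.
C5 is sp: 2 σ bonds, plus two π bonds, 2 electron-density regions.
C6 — 4 σ bonds. Steric number 4, so sp3.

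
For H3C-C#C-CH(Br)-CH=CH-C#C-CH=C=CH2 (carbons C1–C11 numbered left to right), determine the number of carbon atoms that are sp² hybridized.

4

C1: sp3
C2: sp
C3: sp
C4: sp3
C5: sp2 ✓
C6: sp2 ✓
C7: sp
C8: sp
C9: sp2 ✓
C10: sp
C11: sp2 ✓
C5, C6, C9, C11 → 4 sp2 carbons.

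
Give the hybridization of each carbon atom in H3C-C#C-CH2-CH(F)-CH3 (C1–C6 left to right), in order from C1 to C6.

C1: 4 σ bonds — 4 electron domains, sp3.
C2 (2 σ bonds, plus two π bonds) has steric number 2: sp.
C3 (2 σ bonds, plus two π bonds) has steric number 2: sp.
C4 is sp3: 4 σ bonds, 4 electron-density regions.
C5 — 4 σ bonds. Steric number 4, so sp3.
C6: 4 σ bonds; 4 regions of electron density → sp3.

C1 sp3, C2 sp, C3 sp, C4 sp3, C5 sp3, C6 sp3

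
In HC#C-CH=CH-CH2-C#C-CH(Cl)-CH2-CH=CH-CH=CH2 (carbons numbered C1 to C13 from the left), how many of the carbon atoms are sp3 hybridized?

C1: sp
C2: sp
C3: sp2
C4: sp2
C5: sp3 ✓
C6: sp
C7: sp
C8: sp3 ✓
C9: sp3 ✓
C10: sp2
C11: sp2
C12: sp2
C13: sp2
C5, C8, C9 → 3 sp3 carbons.

3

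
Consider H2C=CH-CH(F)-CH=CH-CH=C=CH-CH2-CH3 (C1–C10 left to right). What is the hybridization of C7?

C7 (2 σ bonds, plus two π bonds) has steric number 2: sp.

sp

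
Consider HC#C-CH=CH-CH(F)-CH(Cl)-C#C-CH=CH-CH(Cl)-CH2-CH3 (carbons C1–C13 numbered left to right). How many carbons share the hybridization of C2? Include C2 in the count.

4

C2 is sp (two π bonds).
C1: sp ✓
C2: sp ✓
C3: sp2
C4: sp2
C5: sp3
C6: sp3
C7: sp ✓
C8: sp ✓
C9: sp2
C10: sp2
C11: sp3
C12: sp3
C13: sp3
4 carbons are sp.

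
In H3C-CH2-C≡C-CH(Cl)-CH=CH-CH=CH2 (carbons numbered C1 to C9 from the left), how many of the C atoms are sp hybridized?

C1: sp3
C2: sp3
C3: sp ✓
C4: sp ✓
C5: sp3
C6: sp2
C7: sp2
C8: sp2
C9: sp2
C3, C4 → 2 sp carbons.

2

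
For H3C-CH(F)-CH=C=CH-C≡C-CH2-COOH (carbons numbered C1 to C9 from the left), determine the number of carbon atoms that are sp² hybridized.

3

C1: sp3
C2: sp3
C3: sp2 ✓
C4: sp
C5: sp2 ✓
C6: sp
C7: sp
C8: sp3
C9: sp2 ✓
C3, C5, C9 → 3 sp2 carbons.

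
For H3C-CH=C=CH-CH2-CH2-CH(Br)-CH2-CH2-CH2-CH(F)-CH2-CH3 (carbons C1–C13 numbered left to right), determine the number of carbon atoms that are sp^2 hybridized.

C1: sp3
C2: sp2 ✓
C3: sp
C4: sp2 ✓
C5: sp3
C6: sp3
C7: sp3
C8: sp3
C9: sp3
C10: sp3
C11: sp3
C12: sp3
C13: sp3
C2, C4 → 2 sp2 carbons.

2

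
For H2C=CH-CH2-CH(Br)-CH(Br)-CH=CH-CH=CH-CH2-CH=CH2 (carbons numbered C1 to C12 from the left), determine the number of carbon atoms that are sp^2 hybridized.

C1: sp2 ✓
C2: sp2 ✓
C3: sp3
C4: sp3
C5: sp3
C6: sp2 ✓
C7: sp2 ✓
C8: sp2 ✓
C9: sp2 ✓
C10: sp3
C11: sp2 ✓
C12: sp2 ✓
C1, C2, C6, C7, C8, C9, C11, C12 → 8 sp2 carbons.

8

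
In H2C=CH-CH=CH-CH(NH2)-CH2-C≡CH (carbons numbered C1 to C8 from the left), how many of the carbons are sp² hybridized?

4

C1: sp2 ✓
C2: sp2 ✓
C3: sp2 ✓
C4: sp2 ✓
C5: sp3
C6: sp3
C7: sp
C8: sp
C1, C2, C3, C4 → 4 sp2 carbons.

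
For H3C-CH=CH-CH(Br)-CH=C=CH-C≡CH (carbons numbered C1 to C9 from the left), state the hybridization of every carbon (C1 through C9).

C1 sp3, C2 sp2, C3 sp2, C4 sp3, C5 sp2, C6 sp, C7 sp2, C8 sp, C9 sp

C1 — 4 σ bonds. Steric number 4, so sp3.
C2 is sp2: 3 σ bonds, plus one π bond, 3 electron-density regions.
C3: 3 σ bonds, plus one π bond; 3 regions of electron density → sp2.
C4 is sp3: 4 σ bonds, 4 electron-density regions.
C5 is sp2: 3 σ bonds, plus one π bond, 3 electron-density regions.
C6 (2 σ bonds, plus two π bonds) has steric number 2: sp.
C7: 3 σ bonds, plus one π bond — 3 electron domains, sp2.
C8 (2 σ bonds, plus two π bonds) has steric number 2: sp.
C9 — 2 σ bonds, plus two π bonds. Steric number 2, so sp.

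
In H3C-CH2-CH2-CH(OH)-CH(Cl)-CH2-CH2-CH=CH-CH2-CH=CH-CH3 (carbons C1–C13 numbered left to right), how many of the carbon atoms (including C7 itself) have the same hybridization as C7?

9

C7 is sp3 (only σ bonds).
C1: sp3 ✓
C2: sp3 ✓
C3: sp3 ✓
C4: sp3 ✓
C5: sp3 ✓
C6: sp3 ✓
C7: sp3 ✓
C8: sp2
C9: sp2
C10: sp3 ✓
C11: sp2
C12: sp2
C13: sp3 ✓
9 carbons are sp3.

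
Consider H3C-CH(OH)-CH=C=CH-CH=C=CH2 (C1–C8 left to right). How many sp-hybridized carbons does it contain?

C1: sp3
C2: sp3
C3: sp2
C4: sp ✓
C5: sp2
C6: sp2
C7: sp ✓
C8: sp2
C4, C7 → 2 sp carbons.

2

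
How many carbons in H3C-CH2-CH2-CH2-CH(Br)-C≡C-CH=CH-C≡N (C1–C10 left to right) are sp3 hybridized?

C1: sp3 ✓
C2: sp3 ✓
C3: sp3 ✓
C4: sp3 ✓
C5: sp3 ✓
C6: sp
C7: sp
C8: sp2
C9: sp2
C10: sp
C1, C2, C3, C4, C5 → 5 sp3 carbons.

5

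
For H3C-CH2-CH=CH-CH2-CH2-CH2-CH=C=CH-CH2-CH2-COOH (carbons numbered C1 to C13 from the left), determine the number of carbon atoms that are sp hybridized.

1

C1: sp3
C2: sp3
C3: sp2
C4: sp2
C5: sp3
C6: sp3
C7: sp3
C8: sp2
C9: sp ✓
C10: sp2
C11: sp3
C12: sp3
C13: sp2
C9 → 1 sp carbon.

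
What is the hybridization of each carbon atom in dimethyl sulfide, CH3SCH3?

Each carbon atom — 4 σ bonds. Steric number 4, so sp3.

sp3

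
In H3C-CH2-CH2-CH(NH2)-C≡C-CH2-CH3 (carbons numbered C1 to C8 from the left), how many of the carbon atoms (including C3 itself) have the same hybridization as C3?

C3 is sp3 (only σ bonds).
C1: sp3 ✓
C2: sp3 ✓
C3: sp3 ✓
C4: sp3 ✓
C5: sp
C6: sp
C7: sp3 ✓
C8: sp3 ✓
6 carbons are sp3.

6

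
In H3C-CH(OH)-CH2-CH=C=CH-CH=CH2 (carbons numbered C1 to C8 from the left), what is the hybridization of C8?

C8 has 3 σ bonds, plus one π bond: steric number 3 → sp2.

sp2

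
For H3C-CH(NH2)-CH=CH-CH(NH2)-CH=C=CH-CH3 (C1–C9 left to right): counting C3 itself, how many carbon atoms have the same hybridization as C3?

C3 is sp2 (one π bond).
C1: sp3
C2: sp3
C3: sp2 ✓
C4: sp2 ✓
C5: sp3
C6: sp2 ✓
C7: sp
C8: sp2 ✓
C9: sp3
4 carbons are sp2.

4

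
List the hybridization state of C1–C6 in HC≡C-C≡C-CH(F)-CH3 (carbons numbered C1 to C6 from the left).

C1 (2 σ bonds, plus two π bonds) has steric number 2: sp.
C2 is sp: 2 σ bonds, plus two π bonds, 2 electron-density regions.
C3: 2 σ bonds, plus two π bonds; 2 regions of electron density → sp.
C4: 2 σ bonds, plus two π bonds — 2 electron domains, sp.
C5 (4 σ bonds) has steric number 4: sp3.
C6 has 4 σ bonds: steric number 4 → sp3.

C1 sp, C2 sp, C3 sp, C4 sp, C5 sp3, C6 sp3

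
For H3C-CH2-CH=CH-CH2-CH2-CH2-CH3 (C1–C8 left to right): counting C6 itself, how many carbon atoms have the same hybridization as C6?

6

C6 is sp3 (only σ bonds).
C1: sp3 ✓
C2: sp3 ✓
C3: sp2
C4: sp2
C5: sp3 ✓
C6: sp3 ✓
C7: sp3 ✓
C8: sp3 ✓
6 carbons are sp3.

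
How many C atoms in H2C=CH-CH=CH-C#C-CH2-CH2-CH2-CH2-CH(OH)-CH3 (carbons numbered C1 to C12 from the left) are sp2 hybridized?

C1: sp2 ✓
C2: sp2 ✓
C3: sp2 ✓
C4: sp2 ✓
C5: sp
C6: sp
C7: sp3
C8: sp3
C9: sp3
C10: sp3
C11: sp3
C12: sp3
C1, C2, C3, C4 → 4 sp2 carbons.

4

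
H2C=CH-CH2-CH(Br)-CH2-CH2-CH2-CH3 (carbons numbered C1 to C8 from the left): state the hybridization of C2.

C2 — 3 σ bonds, plus one π bond. Steric number 3, so sp2.

sp^2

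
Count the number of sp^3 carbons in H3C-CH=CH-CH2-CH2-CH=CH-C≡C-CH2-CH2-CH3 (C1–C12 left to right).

6

C1: sp3 ✓
C2: sp2
C3: sp2
C4: sp3 ✓
C5: sp3 ✓
C6: sp2
C7: sp2
C8: sp
C9: sp
C10: sp3 ✓
C11: sp3 ✓
C12: sp3 ✓
C1, C4, C5, C10, C11, C12 → 6 sp3 carbons.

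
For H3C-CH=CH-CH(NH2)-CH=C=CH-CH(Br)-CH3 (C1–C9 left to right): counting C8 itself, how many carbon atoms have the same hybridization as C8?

C8 is sp3 (only σ bonds).
C1: sp3 ✓
C2: sp2
C3: sp2
C4: sp3 ✓
C5: sp2
C6: sp
C7: sp2
C8: sp3 ✓
C9: sp3 ✓
4 carbons are sp3.

4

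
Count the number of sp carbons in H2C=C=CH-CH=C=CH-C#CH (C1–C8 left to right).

C1: sp2
C2: sp ✓
C3: sp2
C4: sp2
C5: sp ✓
C6: sp2
C7: sp ✓
C8: sp ✓
C2, C5, C7, C8 → 4 sp carbons.

4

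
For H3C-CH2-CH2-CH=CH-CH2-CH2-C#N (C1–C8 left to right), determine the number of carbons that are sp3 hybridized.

5

C1: sp3 ✓
C2: sp3 ✓
C3: sp3 ✓
C4: sp2
C5: sp2
C6: sp3 ✓
C7: sp3 ✓
C8: sp
C1, C2, C3, C6, C7 → 5 sp3 carbons.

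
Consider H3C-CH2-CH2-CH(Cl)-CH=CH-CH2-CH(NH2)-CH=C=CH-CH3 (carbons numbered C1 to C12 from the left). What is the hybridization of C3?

sp^3

C3 has 4 σ bonds: steric number 4 → sp3.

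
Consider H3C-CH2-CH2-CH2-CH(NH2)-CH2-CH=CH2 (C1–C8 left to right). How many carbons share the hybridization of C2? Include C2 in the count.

C2 is sp3 (only σ bonds).
C1: sp3 ✓
C2: sp3 ✓
C3: sp3 ✓
C4: sp3 ✓
C5: sp3 ✓
C6: sp3 ✓
C7: sp2
C8: sp2
6 carbons are sp3.

6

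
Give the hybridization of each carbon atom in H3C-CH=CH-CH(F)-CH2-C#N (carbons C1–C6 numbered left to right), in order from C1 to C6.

C1 sp3, C2 sp2, C3 sp2, C4 sp3, C5 sp3, C6 sp

C1: 4 σ bonds; 4 regions of electron density → sp3.
C2 (3 σ bonds, plus one π bond) has steric number 3: sp2.
C3: 3 σ bonds, plus one π bond — 3 electron domains, sp2.
C4 carries 4 σ bonds, giving a steric number of 4, so it is sp3.
C5 — 4 σ bonds. Steric number 4, so sp3.
C6 has 2 σ bonds, plus two π bonds: steric number 2 → sp.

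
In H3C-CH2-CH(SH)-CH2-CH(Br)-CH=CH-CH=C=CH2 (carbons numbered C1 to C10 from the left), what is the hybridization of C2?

C2 (4 σ bonds) has steric number 4: sp3.

sp^3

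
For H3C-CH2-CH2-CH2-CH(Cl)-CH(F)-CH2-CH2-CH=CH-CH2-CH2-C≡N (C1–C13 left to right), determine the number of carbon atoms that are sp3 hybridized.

10

C1: sp3 ✓
C2: sp3 ✓
C3: sp3 ✓
C4: sp3 ✓
C5: sp3 ✓
C6: sp3 ✓
C7: sp3 ✓
C8: sp3 ✓
C9: sp2
C10: sp2
C11: sp3 ✓
C12: sp3 ✓
C13: sp
C1, C2, C3, C4, C5, C6, C7, C8, C11, C12 → 10 sp3 carbons.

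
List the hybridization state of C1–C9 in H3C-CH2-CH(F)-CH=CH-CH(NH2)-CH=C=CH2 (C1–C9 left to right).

C1 sp3, C2 sp3, C3 sp3, C4 sp2, C5 sp2, C6 sp3, C7 sp2, C8 sp, C9 sp2

C1 — 4 σ bonds. Steric number 4, so sp3.
C2: 4 σ bonds; 4 regions of electron density → sp3.
C3 (4 σ bonds) has steric number 4: sp3.
C4 — 3 σ bonds, plus one π bond. Steric number 3, so sp2.
C5 — 3 σ bonds, plus one π bond. Steric number 3, so sp2.
C6 — 4 σ bonds. Steric number 4, so sp3.
C7 (3 σ bonds, plus one π bond) has steric number 3: sp2.
C8 — 2 σ bonds, plus two π bonds. Steric number 2, so sp.
C9 is sp2: 3 σ bonds, plus one π bond, 3 electron-density regions.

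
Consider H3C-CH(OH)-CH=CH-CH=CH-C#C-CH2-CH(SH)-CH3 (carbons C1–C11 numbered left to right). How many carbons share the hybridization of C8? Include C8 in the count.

2

C8 is sp (two π bonds).
C1: sp3
C2: sp3
C3: sp2
C4: sp2
C5: sp2
C6: sp2
C7: sp ✓
C8: sp ✓
C9: sp3
C10: sp3
C11: sp3
2 carbons are sp.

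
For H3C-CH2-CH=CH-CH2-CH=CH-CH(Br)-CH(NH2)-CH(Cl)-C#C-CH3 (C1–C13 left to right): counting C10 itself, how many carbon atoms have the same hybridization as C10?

C10 is sp3 (only σ bonds).
C1: sp3 ✓
C2: sp3 ✓
C3: sp2
C4: sp2
C5: sp3 ✓
C6: sp2
C7: sp2
C8: sp3 ✓
C9: sp3 ✓
C10: sp3 ✓
C11: sp
C12: sp
C13: sp3 ✓
7 carbons are sp3.

7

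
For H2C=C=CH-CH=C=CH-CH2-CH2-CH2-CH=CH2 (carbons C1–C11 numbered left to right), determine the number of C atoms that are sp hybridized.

2

C1: sp2
C2: sp ✓
C3: sp2
C4: sp2
C5: sp ✓
C6: sp2
C7: sp3
C8: sp3
C9: sp3
C10: sp2
C11: sp2
C2, C5 → 2 sp carbons.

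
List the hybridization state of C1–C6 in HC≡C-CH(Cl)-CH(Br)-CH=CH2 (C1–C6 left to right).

C1 — 2 σ bonds, plus two π bonds. Steric number 2, so sp.
C2 — 2 σ bonds, plus two π bonds. Steric number 2, so sp.
C3: 4 σ bonds; 4 regions of electron density → sp3.
C4: 4 σ bonds — 4 electron domains, sp3.
C5: 3 σ bonds, plus one π bond; 3 regions of electron density → sp2.
C6 carries 3 σ bonds, plus one π bond, giving a steric number of 3, so it is sp2.

C1 sp, C2 sp, C3 sp3, C4 sp3, C5 sp2, C6 sp2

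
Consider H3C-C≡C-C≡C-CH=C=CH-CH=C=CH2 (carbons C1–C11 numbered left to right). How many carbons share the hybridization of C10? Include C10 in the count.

6

C10 is sp (two π bonds).
C1: sp3
C2: sp ✓
C3: sp ✓
C4: sp ✓
C5: sp ✓
C6: sp2
C7: sp ✓
C8: sp2
C9: sp2
C10: sp ✓
C11: sp2
6 carbons are sp.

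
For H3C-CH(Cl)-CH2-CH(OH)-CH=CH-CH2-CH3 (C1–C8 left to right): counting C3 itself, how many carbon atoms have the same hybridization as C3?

6

C3 is sp3 (only σ bonds).
C1: sp3 ✓
C2: sp3 ✓
C3: sp3 ✓
C4: sp3 ✓
C5: sp2
C6: sp2
C7: sp3 ✓
C8: sp3 ✓
6 carbons are sp3.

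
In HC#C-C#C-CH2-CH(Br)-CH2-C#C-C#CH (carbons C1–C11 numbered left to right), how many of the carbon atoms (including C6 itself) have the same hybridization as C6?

C6 is sp3 (only σ bonds).
C1: sp
C2: sp
C3: sp
C4: sp
C5: sp3 ✓
C6: sp3 ✓
C7: sp3 ✓
C8: sp
C9: sp
C10: sp
C11: sp
3 carbons are sp3.

3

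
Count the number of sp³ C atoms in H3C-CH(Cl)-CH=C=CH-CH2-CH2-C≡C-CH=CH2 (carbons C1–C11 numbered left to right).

C1: sp3 ✓
C2: sp3 ✓
C3: sp2
C4: sp
C5: sp2
C6: sp3 ✓
C7: sp3 ✓
C8: sp
C9: sp
C10: sp2
C11: sp2
C1, C2, C6, C7 → 4 sp3 carbons.

4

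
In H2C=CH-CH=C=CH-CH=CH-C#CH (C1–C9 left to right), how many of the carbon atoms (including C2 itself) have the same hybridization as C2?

C2 is sp2 (one π bond).
C1: sp2 ✓
C2: sp2 ✓
C3: sp2 ✓
C4: sp
C5: sp2 ✓
C6: sp2 ✓
C7: sp2 ✓
C8: sp
C9: sp
6 carbons are sp2.

6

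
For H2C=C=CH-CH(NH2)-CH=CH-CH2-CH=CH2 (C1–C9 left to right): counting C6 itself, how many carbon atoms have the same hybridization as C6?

6

C6 is sp2 (one π bond).
C1: sp2 ✓
C2: sp
C3: sp2 ✓
C4: sp3
C5: sp2 ✓
C6: sp2 ✓
C7: sp3
C8: sp2 ✓
C9: sp2 ✓
6 carbons are sp2.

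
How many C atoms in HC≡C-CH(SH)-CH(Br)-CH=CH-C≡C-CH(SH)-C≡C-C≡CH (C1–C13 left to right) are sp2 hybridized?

2

C1: sp
C2: sp
C3: sp3
C4: sp3
C5: sp2 ✓
C6: sp2 ✓
C7: sp
C8: sp
C9: sp3
C10: sp
C11: sp
C12: sp
C13: sp
C5, C6 → 2 sp2 carbons.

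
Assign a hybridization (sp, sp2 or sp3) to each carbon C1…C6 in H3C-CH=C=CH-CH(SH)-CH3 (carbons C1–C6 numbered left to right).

C1: 4 σ bonds; 4 regions of electron density → sp3.
C2 — 3 σ bonds, plus one π bond. Steric number 3, so sp2.
C3: 2 σ bonds, plus two π bonds — 2 electron domains, sp.
C4 — 3 σ bonds, plus one π bond. Steric number 3, so sp2.
C5 is sp3: 4 σ bonds, 4 electron-density regions.
C6 is sp3: 4 σ bonds, 4 electron-density regions.

C1 sp3, C2 sp2, C3 sp, C4 sp2, C5 sp3, C6 sp3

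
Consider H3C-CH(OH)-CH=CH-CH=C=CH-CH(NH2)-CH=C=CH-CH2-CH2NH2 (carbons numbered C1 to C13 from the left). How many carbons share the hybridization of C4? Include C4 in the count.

C4 is sp2 (one π bond).
C1: sp3
C2: sp3
C3: sp2 ✓
C4: sp2 ✓
C5: sp2 ✓
C6: sp
C7: sp2 ✓
C8: sp3
C9: sp2 ✓
C10: sp
C11: sp2 ✓
C12: sp3
C13: sp3
6 carbons are sp2.

6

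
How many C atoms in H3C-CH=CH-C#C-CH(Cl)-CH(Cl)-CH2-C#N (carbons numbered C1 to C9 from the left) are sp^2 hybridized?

C1: sp3
C2: sp2 ✓
C3: sp2 ✓
C4: sp
C5: sp
C6: sp3
C7: sp3
C8: sp3
C9: sp
C2, C3 → 2 sp2 carbons.

2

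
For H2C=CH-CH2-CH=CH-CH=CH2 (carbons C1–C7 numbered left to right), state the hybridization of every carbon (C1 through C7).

C1 sp2, C2 sp2, C3 sp3, C4 sp2, C5 sp2, C6 sp2, C7 sp2

C1 — 3 σ bonds, plus one π bond. Steric number 3, so sp2.
C2 carries 3 σ bonds, plus one π bond, giving a steric number of 3, so it is sp2.
C3 (4 σ bonds) has steric number 4: sp3.
C4 has 3 σ bonds, plus one π bond: steric number 3 → sp2.
C5: 3 σ bonds, plus one π bond — 3 electron domains, sp2.
C6: 3 σ bonds, plus one π bond — 3 electron domains, sp2.
C7 — 3 σ bonds, plus one π bond. Steric number 3, so sp2.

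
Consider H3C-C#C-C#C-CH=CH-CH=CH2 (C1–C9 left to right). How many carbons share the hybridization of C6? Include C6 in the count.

C6 is sp2 (one π bond).
C1: sp3
C2: sp
C3: sp
C4: sp
C5: sp
C6: sp2 ✓
C7: sp2 ✓
C8: sp2 ✓
C9: sp2 ✓
4 carbons are sp2.

4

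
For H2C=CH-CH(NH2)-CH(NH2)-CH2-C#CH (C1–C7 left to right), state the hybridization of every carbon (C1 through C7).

C1 has 3 σ bonds, plus one π bond: steric number 3 → sp2.
C2 has 3 σ bonds, plus one π bond: steric number 3 → sp2.
C3 — 4 σ bonds. Steric number 4, so sp3.
C4: 4 σ bonds — 4 electron domains, sp3.
C5: 4 σ bonds; 4 regions of electron density → sp3.
C6 — 2 σ bonds, plus two π bonds. Steric number 2, so sp.
C7 (2 σ bonds, plus two π bonds) has steric number 2: sp.

C1 sp2, C2 sp2, C3 sp3, C4 sp3, C5 sp3, C6 sp, C7 sp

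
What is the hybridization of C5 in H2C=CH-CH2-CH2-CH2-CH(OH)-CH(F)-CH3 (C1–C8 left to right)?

C5 carries 4 σ bonds, giving a steric number of 4, so it is sp3.

sp^3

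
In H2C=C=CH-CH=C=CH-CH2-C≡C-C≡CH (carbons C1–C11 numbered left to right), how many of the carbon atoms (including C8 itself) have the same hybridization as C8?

C8 is sp (two π bonds).
C1: sp2
C2: sp ✓
C3: sp2
C4: sp2
C5: sp ✓
C6: sp2
C7: sp3
C8: sp ✓
C9: sp ✓
C10: sp ✓
C11: sp ✓
6 carbons are sp.

6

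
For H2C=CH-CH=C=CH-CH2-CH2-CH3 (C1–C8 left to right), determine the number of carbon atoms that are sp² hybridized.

4

C1: sp2 ✓
C2: sp2 ✓
C3: sp2 ✓
C4: sp
C5: sp2 ✓
C6: sp3
C7: sp3
C8: sp3
C1, C2, C3, C5 → 4 sp2 carbons.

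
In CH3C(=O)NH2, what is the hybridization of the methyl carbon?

The methyl carbon (4 σ bonds) has steric number 4: sp3.

sp3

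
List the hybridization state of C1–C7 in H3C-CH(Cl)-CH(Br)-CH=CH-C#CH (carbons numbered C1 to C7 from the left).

C1 has 4 σ bonds: steric number 4 → sp3.
C2: 4 σ bonds; 4 regions of electron density → sp3.
C3 — 4 σ bonds. Steric number 4, so sp3.
C4: 3 σ bonds, plus one π bond; 3 regions of electron density → sp2.
C5 (3 σ bonds, plus one π bond) has steric number 3: sp2.
C6 carries 2 σ bonds, plus two π bonds, giving a steric number of 2, so it is sp.
C7 (2 σ bonds, plus two π bonds) has steric number 2: sp.

C1 sp3, C2 sp3, C3 sp3, C4 sp2, C5 sp2, C6 sp, C7 sp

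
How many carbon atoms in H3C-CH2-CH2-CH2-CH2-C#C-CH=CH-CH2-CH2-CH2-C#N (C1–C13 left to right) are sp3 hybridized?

8

C1: sp3 ✓
C2: sp3 ✓
C3: sp3 ✓
C4: sp3 ✓
C5: sp3 ✓
C6: sp
C7: sp
C8: sp2
C9: sp2
C10: sp3 ✓
C11: sp3 ✓
C12: sp3 ✓
C13: sp
C1, C2, C3, C4, C5, C10, C11, C12 → 8 sp3 carbons.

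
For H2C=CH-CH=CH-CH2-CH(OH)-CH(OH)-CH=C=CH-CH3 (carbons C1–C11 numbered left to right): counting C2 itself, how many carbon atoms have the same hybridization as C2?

6

C2 is sp2 (one π bond).
C1: sp2 ✓
C2: sp2 ✓
C3: sp2 ✓
C4: sp2 ✓
C5: sp3
C6: sp3
C7: sp3
C8: sp2 ✓
C9: sp
C10: sp2 ✓
C11: sp3
6 carbons are sp2.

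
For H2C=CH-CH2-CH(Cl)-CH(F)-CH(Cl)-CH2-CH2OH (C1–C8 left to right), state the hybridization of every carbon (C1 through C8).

C1 carries 3 σ bonds, plus one π bond, giving a steric number of 3, so it is sp2.
C2 is sp2: 3 σ bonds, plus one π bond, 3 electron-density regions.
C3: 4 σ bonds — 4 electron domains, sp3.
C4 — 4 σ bonds. Steric number 4, so sp3.
C5 has 4 σ bonds: steric number 4 → sp3.
C6 — 4 σ bonds. Steric number 4, so sp3.
C7: 4 σ bonds; 4 regions of electron density → sp3.
C8: 4 σ bonds; 4 regions of electron density → sp3.

C1 sp2, C2 sp2, C3 sp3, C4 sp3, C5 sp3, C6 sp3, C7 sp3, C8 sp3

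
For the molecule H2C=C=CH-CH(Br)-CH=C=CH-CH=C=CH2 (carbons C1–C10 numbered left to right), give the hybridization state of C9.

C9 has 2 σ bonds, plus two π bonds: steric number 2 → sp.

sp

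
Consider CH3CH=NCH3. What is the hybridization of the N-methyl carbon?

The N-methyl carbon is sp3: 4 σ bonds, 4 electron-density regions.

sp³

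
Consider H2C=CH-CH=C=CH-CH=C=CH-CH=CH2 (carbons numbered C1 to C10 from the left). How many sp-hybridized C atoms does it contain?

C1: sp2
C2: sp2
C3: sp2
C4: sp ✓
C5: sp2
C6: sp2
C7: sp ✓
C8: sp2
C9: sp2
C10: sp2
C4, C7 → 2 sp carbons.

2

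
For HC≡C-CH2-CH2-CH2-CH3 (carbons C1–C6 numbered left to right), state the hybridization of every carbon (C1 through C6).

C1 has 2 σ bonds, plus two π bonds: steric number 2 → sp.
C2: 2 σ bonds, plus two π bonds; 2 regions of electron density → sp.
C3 (4 σ bonds) has steric number 4: sp3.
C4 has 4 σ bonds: steric number 4 → sp3.
C5 has 4 σ bonds: steric number 4 → sp3.
C6 has 4 σ bonds: steric number 4 → sp3.

C1 sp, C2 sp, C3 sp3, C4 sp3, C5 sp3, C6 sp3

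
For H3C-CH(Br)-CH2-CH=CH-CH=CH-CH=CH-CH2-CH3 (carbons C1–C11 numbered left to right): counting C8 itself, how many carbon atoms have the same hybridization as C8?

C8 is sp2 (one π bond).
C1: sp3
C2: sp3
C3: sp3
C4: sp2 ✓
C5: sp2 ✓
C6: sp2 ✓
C7: sp2 ✓
C8: sp2 ✓
C9: sp2 ✓
C10: sp3
C11: sp3
6 carbons are sp2.

6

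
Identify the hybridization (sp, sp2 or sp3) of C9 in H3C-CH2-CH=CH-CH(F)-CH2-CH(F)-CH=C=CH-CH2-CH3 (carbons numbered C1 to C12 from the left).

C9 has 2 σ bonds, plus two π bonds: steric number 2 → sp.

sp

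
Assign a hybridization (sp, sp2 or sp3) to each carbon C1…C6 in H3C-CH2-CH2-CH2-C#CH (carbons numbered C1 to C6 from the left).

C1 sp3, C2 sp3, C3 sp3, C4 sp3, C5 sp, C6 sp

C1 (4 σ bonds) has steric number 4: sp3.
C2: 4 σ bonds; 4 regions of electron density → sp3.
C3 has 4 σ bonds: steric number 4 → sp3.
C4 — 4 σ bonds. Steric number 4, so sp3.
C5 (2 σ bonds, plus two π bonds) has steric number 2: sp.
C6 has 2 σ bonds, plus two π bonds: steric number 2 → sp.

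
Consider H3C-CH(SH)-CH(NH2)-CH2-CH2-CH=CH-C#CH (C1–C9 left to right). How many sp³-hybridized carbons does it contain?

C1: sp3 ✓
C2: sp3 ✓
C3: sp3 ✓
C4: sp3 ✓
C5: sp3 ✓
C6: sp2
C7: sp2
C8: sp
C9: sp
C1, C2, C3, C4, C5 → 5 sp3 carbons.

5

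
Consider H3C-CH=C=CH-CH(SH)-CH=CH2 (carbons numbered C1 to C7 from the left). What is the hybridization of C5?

sp³

C5 is sp3: 4 σ bonds, 4 electron-density regions.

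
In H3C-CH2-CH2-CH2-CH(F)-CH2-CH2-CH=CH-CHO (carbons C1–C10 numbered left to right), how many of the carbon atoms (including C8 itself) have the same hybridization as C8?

3

C8 is sp2 (one π bond).
C1: sp3
C2: sp3
C3: sp3
C4: sp3
C5: sp3
C6: sp3
C7: sp3
C8: sp2 ✓
C9: sp2 ✓
C10: sp2 ✓
3 carbons are sp2.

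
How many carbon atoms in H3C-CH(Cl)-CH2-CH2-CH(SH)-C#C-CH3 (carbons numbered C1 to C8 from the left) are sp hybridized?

2

C1: sp3
C2: sp3
C3: sp3
C4: sp3
C5: sp3
C6: sp ✓
C7: sp ✓
C8: sp3
C6, C7 → 2 sp carbons.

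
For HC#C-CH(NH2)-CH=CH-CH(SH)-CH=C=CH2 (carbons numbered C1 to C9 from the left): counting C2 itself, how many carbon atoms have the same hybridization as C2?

3

C2 is sp (two π bonds).
C1: sp ✓
C2: sp ✓
C3: sp3
C4: sp2
C5: sp2
C6: sp3
C7: sp2
C8: sp ✓
C9: sp2
3 carbons are sp.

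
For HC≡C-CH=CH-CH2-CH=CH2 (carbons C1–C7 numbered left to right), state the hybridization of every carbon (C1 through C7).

C1 sp, C2 sp, C3 sp2, C4 sp2, C5 sp3, C6 sp2, C7 sp2

C1 (2 σ bonds, plus two π bonds) has steric number 2: sp.
C2: 2 σ bonds, plus two π bonds; 2 regions of electron density → sp.
C3 (3 σ bonds, plus one π bond) has steric number 3: sp2.
C4 is sp2: 3 σ bonds, plus one π bond, 3 electron-density regions.
C5: 4 σ bonds — 4 electron domains, sp3.
C6 has 3 σ bonds, plus one π bond: steric number 3 → sp2.
C7 (3 σ bonds, plus one π bond) has steric number 3: sp2.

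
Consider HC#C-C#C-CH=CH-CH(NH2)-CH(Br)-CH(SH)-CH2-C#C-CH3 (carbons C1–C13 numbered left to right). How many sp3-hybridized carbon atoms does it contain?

5

C1: sp
C2: sp
C3: sp
C4: sp
C5: sp2
C6: sp2
C7: sp3 ✓
C8: sp3 ✓
C9: sp3 ✓
C10: sp3 ✓
C11: sp
C12: sp
C13: sp3 ✓
C7, C8, C9, C10, C13 → 5 sp3 carbons.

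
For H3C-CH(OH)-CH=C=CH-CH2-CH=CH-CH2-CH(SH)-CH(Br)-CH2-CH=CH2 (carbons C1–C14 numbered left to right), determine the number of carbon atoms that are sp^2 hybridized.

6

C1: sp3
C2: sp3
C3: sp2 ✓
C4: sp
C5: sp2 ✓
C6: sp3
C7: sp2 ✓
C8: sp2 ✓
C9: sp3
C10: sp3
C11: sp3
C12: sp3
C13: sp2 ✓
C14: sp2 ✓
C3, C5, C7, C8, C13, C14 → 6 sp2 carbons.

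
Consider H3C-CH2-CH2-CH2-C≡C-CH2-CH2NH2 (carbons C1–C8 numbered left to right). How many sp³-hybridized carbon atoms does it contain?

C1: sp3 ✓
C2: sp3 ✓
C3: sp3 ✓
C4: sp3 ✓
C5: sp
C6: sp
C7: sp3 ✓
C8: sp3 ✓
C1, C2, C3, C4, C7, C8 → 6 sp3 carbons.

6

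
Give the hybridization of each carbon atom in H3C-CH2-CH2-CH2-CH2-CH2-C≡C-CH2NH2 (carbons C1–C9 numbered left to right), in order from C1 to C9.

C1 (4 σ bonds) has steric number 4: sp3.
C2 — 4 σ bonds. Steric number 4, so sp3.
C3 (4 σ bonds) has steric number 4: sp3.
C4 carries 4 σ bonds, giving a steric number of 4, so it is sp3.
C5: 4 σ bonds; 4 regions of electron density → sp3.
C6 — 4 σ bonds. Steric number 4, so sp3.
C7 has 2 σ bonds, plus two π bonds: steric number 2 → sp.
C8: 2 σ bonds, plus two π bonds — 2 electron domains, sp.
C9 (4 σ bonds) has steric number 4: sp3.

C1 sp3, C2 sp3, C3 sp3, C4 sp3, C5 sp3, C6 sp3, C7 sp, C8 sp, C9 sp3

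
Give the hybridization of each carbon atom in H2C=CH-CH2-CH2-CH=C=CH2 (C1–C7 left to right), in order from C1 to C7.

C1: 3 σ bonds, plus one π bond; 3 regions of electron density → sp2.
C2 is sp2: 3 σ bonds, plus one π bond, 3 electron-density regions.
C3: 4 σ bonds; 4 regions of electron density → sp3.
C4 (4 σ bonds) has steric number 4: sp3.
C5 has 3 σ bonds, plus one π bond: steric number 3 → sp2.
C6: 2 σ bonds, plus two π bonds; 2 regions of electron density → sp.
C7: 3 σ bonds, plus one π bond; 3 regions of electron density → sp2.

C1 sp2, C2 sp2, C3 sp3, C4 sp3, C5 sp2, C6 sp, C7 sp2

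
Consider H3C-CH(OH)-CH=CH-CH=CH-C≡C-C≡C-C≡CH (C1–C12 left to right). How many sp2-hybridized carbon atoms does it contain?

4

C1: sp3
C2: sp3
C3: sp2 ✓
C4: sp2 ✓
C5: sp2 ✓
C6: sp2 ✓
C7: sp
C8: sp
C9: sp
C10: sp
C11: sp
C12: sp
C3, C4, C5, C6 → 4 sp2 carbons.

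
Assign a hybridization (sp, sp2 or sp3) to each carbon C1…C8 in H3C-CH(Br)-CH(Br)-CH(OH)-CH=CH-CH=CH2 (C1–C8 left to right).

C1 has 4 σ bonds: steric number 4 → sp3.
C2: 4 σ bonds; 4 regions of electron density → sp3.
C3 has 4 σ bonds: steric number 4 → sp3.
C4: 4 σ bonds; 4 regions of electron density → sp3.
C5 — 3 σ bonds, plus one π bond. Steric number 3, so sp2.
C6 — 3 σ bonds, plus one π bond. Steric number 3, so sp2.
C7 is sp2: 3 σ bonds, plus one π bond, 3 electron-density regions.
C8 — 3 σ bonds, plus one π bond. Steric number 3, so sp2.

C1 sp3, C2 sp3, C3 sp3, C4 sp3, C5 sp2, C6 sp2, C7 sp2, C8 sp2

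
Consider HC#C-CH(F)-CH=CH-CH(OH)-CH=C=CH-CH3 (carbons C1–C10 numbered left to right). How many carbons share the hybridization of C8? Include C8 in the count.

3

C8 is sp (two π bonds).
C1: sp ✓
C2: sp ✓
C3: sp3
C4: sp2
C5: sp2
C6: sp3
C7: sp2
C8: sp ✓
C9: sp2
C10: sp3
3 carbons are sp.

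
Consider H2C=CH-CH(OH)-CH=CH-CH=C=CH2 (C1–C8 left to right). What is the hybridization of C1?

sp^2

C1: 3 σ bonds, plus one π bond; 3 regions of electron density → sp2.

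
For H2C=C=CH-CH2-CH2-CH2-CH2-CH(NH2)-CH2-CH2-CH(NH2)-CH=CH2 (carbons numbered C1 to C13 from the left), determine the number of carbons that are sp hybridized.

1

C1: sp2
C2: sp ✓
C3: sp2
C4: sp3
C5: sp3
C6: sp3
C7: sp3
C8: sp3
C9: sp3
C10: sp3
C11: sp3
C12: sp2
C13: sp2
C2 → 1 sp carbon.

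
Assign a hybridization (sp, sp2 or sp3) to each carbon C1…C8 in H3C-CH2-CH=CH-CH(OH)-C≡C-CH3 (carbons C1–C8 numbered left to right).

C1: 4 σ bonds; 4 regions of electron density → sp3.
C2 (4 σ bonds) has steric number 4: sp3.
C3: 3 σ bonds, plus one π bond — 3 electron domains, sp2.
C4 — 3 σ bonds, plus one π bond. Steric number 3, so sp2.
C5 (4 σ bonds) has steric number 4: sp3.
C6 has 2 σ bonds, plus two π bonds: steric number 2 → sp.
C7 (2 σ bonds, plus two π bonds) has steric number 2: sp.
C8 has 4 σ bonds: steric number 4 → sp3.

C1 sp3, C2 sp3, C3 sp2, C4 sp2, C5 sp3, C6 sp, C7 sp, C8 sp3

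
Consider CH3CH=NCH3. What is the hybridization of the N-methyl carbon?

The N-methyl carbon has 4 σ bonds: steric number 4 → sp3.

sp³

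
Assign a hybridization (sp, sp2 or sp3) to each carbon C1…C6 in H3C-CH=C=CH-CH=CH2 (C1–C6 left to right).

C1 sp3, C2 sp2, C3 sp, C4 sp2, C5 sp2, C6 sp2

C1 — 4 σ bonds. Steric number 4, so sp3.
C2: 3 σ bonds, plus one π bond — 3 electron domains, sp2.
C3: 2 σ bonds, plus two π bonds; 2 regions of electron density → sp.
C4 carries 3 σ bonds, plus one π bond, giving a steric number of 3, so it is sp2.
C5 (3 σ bonds, plus one π bond) has steric number 3: sp2.
C6 — 3 σ bonds, plus one π bond. Steric number 3, so sp2.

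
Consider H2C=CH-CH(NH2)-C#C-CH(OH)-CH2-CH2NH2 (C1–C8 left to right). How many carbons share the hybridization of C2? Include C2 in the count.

2

C2 is sp2 (one π bond).
C1: sp2 ✓
C2: sp2 ✓
C3: sp3
C4: sp
C5: sp
C6: sp3
C7: sp3
C8: sp3
2 carbons are sp2.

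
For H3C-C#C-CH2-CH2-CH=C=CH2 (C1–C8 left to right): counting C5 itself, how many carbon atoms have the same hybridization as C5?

3

C5 is sp3 (only σ bonds).
C1: sp3 ✓
C2: sp
C3: sp
C4: sp3 ✓
C5: sp3 ✓
C6: sp2
C7: sp
C8: sp2
3 carbons are sp3.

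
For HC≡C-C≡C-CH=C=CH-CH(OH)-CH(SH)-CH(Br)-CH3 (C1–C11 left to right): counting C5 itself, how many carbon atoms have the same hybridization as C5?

C5 is sp2 (one π bond).
C1: sp
C2: sp
C3: sp
C4: sp
C5: sp2 ✓
C6: sp
C7: sp2 ✓
C8: sp3
C9: sp3
C10: sp3
C11: sp3
2 carbons are sp2.

2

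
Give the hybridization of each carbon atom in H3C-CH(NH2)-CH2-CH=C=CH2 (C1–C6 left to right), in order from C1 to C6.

C1 sp3, C2 sp3, C3 sp3, C4 sp2, C5 sp, C6 sp2

C1 has 4 σ bonds: steric number 4 → sp3.
C2 carries 4 σ bonds, giving a steric number of 4, so it is sp3.
C3 is sp3: 4 σ bonds, 4 electron-density regions.
C4 has 3 σ bonds, plus one π bond: steric number 3 → sp2.
C5 — 2 σ bonds, plus two π bonds. Steric number 2, so sp.
C6: 3 σ bonds, plus one π bond; 3 regions of electron density → sp2.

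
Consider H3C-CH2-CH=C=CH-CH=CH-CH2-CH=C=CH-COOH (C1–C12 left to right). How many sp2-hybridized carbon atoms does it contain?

7

C1: sp3
C2: sp3
C3: sp2 ✓
C4: sp
C5: sp2 ✓
C6: sp2 ✓
C7: sp2 ✓
C8: sp3
C9: sp2 ✓
C10: sp
C11: sp2 ✓
C12: sp2 ✓
C3, C5, C6, C7, C9, C11, C12 → 7 sp2 carbons.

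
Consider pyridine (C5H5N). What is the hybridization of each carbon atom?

Each carbon atom carries 3 σ bonds, plus one π bond, giving a steric number of 3, so it is sp2.

sp²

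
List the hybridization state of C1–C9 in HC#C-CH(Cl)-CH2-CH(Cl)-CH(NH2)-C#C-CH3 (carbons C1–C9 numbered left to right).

C1 sp, C2 sp, C3 sp3, C4 sp3, C5 sp3, C6 sp3, C7 sp, C8 sp, C9 sp3

C1 — 2 σ bonds, plus two π bonds. Steric number 2, so sp.
C2: 2 σ bonds, plus two π bonds; 2 regions of electron density → sp.
C3 carries 4 σ bonds, giving a steric number of 4, so it is sp3.
C4 — 4 σ bonds. Steric number 4, so sp3.
C5 (4 σ bonds) has steric number 4: sp3.
C6 carries 4 σ bonds, giving a steric number of 4, so it is sp3.
C7 has 2 σ bonds, plus two π bonds: steric number 2 → sp.
C8 — 2 σ bonds, plus two π bonds. Steric number 2, so sp.
C9 has 4 σ bonds: steric number 4 → sp3.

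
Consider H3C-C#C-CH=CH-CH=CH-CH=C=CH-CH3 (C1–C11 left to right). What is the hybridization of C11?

C11 carries 4 σ bonds, giving a steric number of 4, so it is sp3.

sp^3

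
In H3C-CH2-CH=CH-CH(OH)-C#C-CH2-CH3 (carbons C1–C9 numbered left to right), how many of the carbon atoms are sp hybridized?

C1: sp3
C2: sp3
C3: sp2
C4: sp2
C5: sp3
C6: sp ✓
C7: sp ✓
C8: sp3
C9: sp3
C6, C7 → 2 sp carbons.

2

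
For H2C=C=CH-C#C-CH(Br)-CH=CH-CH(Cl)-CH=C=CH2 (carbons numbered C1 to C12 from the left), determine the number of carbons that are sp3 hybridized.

2

C1: sp2
C2: sp
C3: sp2
C4: sp
C5: sp
C6: sp3 ✓
C7: sp2
C8: sp2
C9: sp3 ✓
C10: sp2
C11: sp
C12: sp2
C6, C9 → 2 sp3 carbons.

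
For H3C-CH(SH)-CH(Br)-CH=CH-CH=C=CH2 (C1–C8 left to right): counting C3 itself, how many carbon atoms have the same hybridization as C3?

C3 is sp3 (only σ bonds).
C1: sp3 ✓
C2: sp3 ✓
C3: sp3 ✓
C4: sp2
C5: sp2
C6: sp2
C7: sp
C8: sp2
3 carbons are sp3.

3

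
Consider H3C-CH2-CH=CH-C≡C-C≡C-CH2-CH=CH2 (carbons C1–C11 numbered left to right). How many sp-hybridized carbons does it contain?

C1: sp3
C2: sp3
C3: sp2
C4: sp2
C5: sp ✓
C6: sp ✓
C7: sp ✓
C8: sp ✓
C9: sp3
C10: sp2
C11: sp2
C5, C6, C7, C8 → 4 sp carbons.

4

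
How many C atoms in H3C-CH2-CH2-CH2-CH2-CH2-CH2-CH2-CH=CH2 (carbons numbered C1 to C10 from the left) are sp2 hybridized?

C1: sp3
C2: sp3
C3: sp3
C4: sp3
C5: sp3
C6: sp3
C7: sp3
C8: sp3
C9: sp2 ✓
C10: sp2 ✓
C9, C10 → 2 sp2 carbons.

2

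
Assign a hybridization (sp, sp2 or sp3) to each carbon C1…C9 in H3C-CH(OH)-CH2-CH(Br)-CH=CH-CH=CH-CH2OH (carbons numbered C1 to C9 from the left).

C1: 4 σ bonds; 4 regions of electron density → sp3.
C2 has 4 σ bonds: steric number 4 → sp3.
C3 carries 4 σ bonds, giving a steric number of 4, so it is sp3.
C4 (4 σ bonds) has steric number 4: sp3.
C5 has 3 σ bonds, plus one π bond: steric number 3 → sp2.
C6 (3 σ bonds, plus one π bond) has steric number 3: sp2.
C7 — 3 σ bonds, plus one π bond. Steric number 3, so sp2.
C8 is sp2: 3 σ bonds, plus one π bond, 3 electron-density regions.
C9 carries 4 σ bonds, giving a steric number of 4, so it is sp3.

C1 sp3, C2 sp3, C3 sp3, C4 sp3, C5 sp2, C6 sp2, C7 sp2, C8 sp2, C9 sp3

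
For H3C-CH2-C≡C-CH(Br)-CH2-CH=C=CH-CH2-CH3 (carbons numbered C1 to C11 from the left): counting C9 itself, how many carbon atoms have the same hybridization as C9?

C9 is sp2 (one π bond).
C1: sp3
C2: sp3
C3: sp
C4: sp
C5: sp3
C6: sp3
C7: sp2 ✓
C8: sp
C9: sp2 ✓
C10: sp3
C11: sp3
2 carbons are sp2.

2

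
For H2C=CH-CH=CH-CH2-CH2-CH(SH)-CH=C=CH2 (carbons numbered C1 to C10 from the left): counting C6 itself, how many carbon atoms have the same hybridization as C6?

C6 is sp3 (only σ bonds).
C1: sp2
C2: sp2
C3: sp2
C4: sp2
C5: sp3 ✓
C6: sp3 ✓
C7: sp3 ✓
C8: sp2
C9: sp
C10: sp2
3 carbons are sp3.

3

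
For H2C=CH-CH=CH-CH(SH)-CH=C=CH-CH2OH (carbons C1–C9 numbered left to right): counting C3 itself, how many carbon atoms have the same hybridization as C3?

6

C3 is sp2 (one π bond).
C1: sp2 ✓
C2: sp2 ✓
C3: sp2 ✓
C4: sp2 ✓
C5: sp3
C6: sp2 ✓
C7: sp
C8: sp2 ✓
C9: sp3
6 carbons are sp2.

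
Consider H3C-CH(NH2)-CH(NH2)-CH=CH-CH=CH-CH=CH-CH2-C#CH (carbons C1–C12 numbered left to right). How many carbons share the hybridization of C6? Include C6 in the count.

C6 is sp2 (one π bond).
C1: sp3
C2: sp3
C3: sp3
C4: sp2 ✓
C5: sp2 ✓
C6: sp2 ✓
C7: sp2 ✓
C8: sp2 ✓
C9: sp2 ✓
C10: sp3
C11: sp
C12: sp
6 carbons are sp2.

6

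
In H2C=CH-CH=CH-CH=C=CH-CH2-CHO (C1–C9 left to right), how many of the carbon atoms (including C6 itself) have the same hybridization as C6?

1

C6 is sp (two π bonds).
C1: sp2
C2: sp2
C3: sp2
C4: sp2
C5: sp2
C6: sp ✓
C7: sp2
C8: sp3
C9: sp2
1 carbon is sp.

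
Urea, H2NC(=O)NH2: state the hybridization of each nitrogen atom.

sp2

Both N lone pairs are conjugated with the C=O; planar sp2.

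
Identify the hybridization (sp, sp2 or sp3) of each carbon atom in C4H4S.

sp²

Each carbon atom — 3 σ bonds, plus one π bond. Steric number 3, so sp2.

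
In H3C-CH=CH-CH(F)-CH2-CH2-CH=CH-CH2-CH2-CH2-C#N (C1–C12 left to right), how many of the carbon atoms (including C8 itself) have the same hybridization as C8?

C8 is sp2 (one π bond).
C1: sp3
C2: sp2 ✓
C3: sp2 ✓
C4: sp3
C5: sp3
C6: sp3
C7: sp2 ✓
C8: sp2 ✓
C9: sp3
C10: sp3
C11: sp3
C12: sp
4 carbons are sp2.

4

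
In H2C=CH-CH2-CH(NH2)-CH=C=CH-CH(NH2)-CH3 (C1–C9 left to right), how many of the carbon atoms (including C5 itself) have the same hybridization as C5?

4

C5 is sp2 (one π bond).
C1: sp2 ✓
C2: sp2 ✓
C3: sp3
C4: sp3
C5: sp2 ✓
C6: sp
C7: sp2 ✓
C8: sp3
C9: sp3
4 carbons are sp2.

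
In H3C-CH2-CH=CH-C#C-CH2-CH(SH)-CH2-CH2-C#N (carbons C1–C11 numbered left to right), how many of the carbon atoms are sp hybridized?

C1: sp3
C2: sp3
C3: sp2
C4: sp2
C5: sp ✓
C6: sp ✓
C7: sp3
C8: sp3
C9: sp3
C10: sp3
C11: sp ✓
C5, C6, C11 → 3 sp carbons.

3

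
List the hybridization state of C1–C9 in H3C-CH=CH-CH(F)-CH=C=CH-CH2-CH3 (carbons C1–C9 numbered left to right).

C1 sp3, C2 sp2, C3 sp2, C4 sp3, C5 sp2, C6 sp, C7 sp2, C8 sp3, C9 sp3

C1 has 4 σ bonds: steric number 4 → sp3.
C2 carries 3 σ bonds, plus one π bond, giving a steric number of 3, so it is sp2.
C3 (3 σ bonds, plus one π bond) has steric number 3: sp2.
C4 has 4 σ bonds: steric number 4 → sp3.
C5 (3 σ bonds, plus one π bond) has steric number 3: sp2.
C6: 2 σ bonds, plus two π bonds; 2 regions of electron density → sp.
C7: 3 σ bonds, plus one π bond; 3 regions of electron density → sp2.
C8: 4 σ bonds; 4 regions of electron density → sp3.
C9 carries 4 σ bonds, giving a steric number of 4, so it is sp3.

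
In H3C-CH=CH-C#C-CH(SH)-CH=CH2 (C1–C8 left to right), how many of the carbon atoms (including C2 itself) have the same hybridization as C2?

4

C2 is sp2 (one π bond).
C1: sp3
C2: sp2 ✓
C3: sp2 ✓
C4: sp
C5: sp
C6: sp3
C7: sp2 ✓
C8: sp2 ✓
4 carbons are sp2.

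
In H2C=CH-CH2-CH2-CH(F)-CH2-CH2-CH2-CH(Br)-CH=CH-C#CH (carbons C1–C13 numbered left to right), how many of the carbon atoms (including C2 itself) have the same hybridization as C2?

4

C2 is sp2 (one π bond).
C1: sp2 ✓
C2: sp2 ✓
C3: sp3
C4: sp3
C5: sp3
C6: sp3
C7: sp3
C8: sp3
C9: sp3
C10: sp2 ✓
C11: sp2 ✓
C12: sp
C13: sp
4 carbons are sp2.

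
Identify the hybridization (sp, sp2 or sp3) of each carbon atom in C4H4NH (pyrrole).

sp^2

Each carbon atom has 3 σ bonds, plus one π bond: steric number 3 → sp2.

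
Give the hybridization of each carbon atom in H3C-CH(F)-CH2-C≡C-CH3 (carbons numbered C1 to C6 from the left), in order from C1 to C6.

C1 sp3, C2 sp3, C3 sp3, C4 sp, C5 sp, C6 sp3

C1 (4 σ bonds) has steric number 4: sp3.
C2: 4 σ bonds; 4 regions of electron density → sp3.
C3 has 4 σ bonds: steric number 4 → sp3.
C4 — 2 σ bonds, plus two π bonds. Steric number 2, so sp.
C5 is sp: 2 σ bonds, plus two π bonds, 2 electron-density regions.
C6: 4 σ bonds; 4 regions of electron density → sp3.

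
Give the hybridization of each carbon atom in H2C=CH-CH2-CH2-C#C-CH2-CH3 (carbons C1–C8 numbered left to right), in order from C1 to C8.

C1 sp2, C2 sp2, C3 sp3, C4 sp3, C5 sp, C6 sp, C7 sp3, C8 sp3

C1: 3 σ bonds, plus one π bond; 3 regions of electron density → sp2.
C2 (3 σ bonds, plus one π bond) has steric number 3: sp2.
C3 — 4 σ bonds. Steric number 4, so sp3.
C4 (4 σ bonds) has steric number 4: sp3.
C5: 2 σ bonds, plus two π bonds — 2 electron domains, sp.
C6 has 2 σ bonds, plus two π bonds: steric number 2 → sp.
C7 — 4 σ bonds. Steric number 4, so sp3.
C8: 4 σ bonds — 4 electron domains, sp3.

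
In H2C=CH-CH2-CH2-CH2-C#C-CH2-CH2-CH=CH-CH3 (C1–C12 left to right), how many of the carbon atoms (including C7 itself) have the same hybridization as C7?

C7 is sp (two π bonds).
C1: sp2
C2: sp2
C3: sp3
C4: sp3
C5: sp3
C6: sp ✓
C7: sp ✓
C8: sp3
C9: sp3
C10: sp2
C11: sp2
C12: sp3
2 carbons are sp.

2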